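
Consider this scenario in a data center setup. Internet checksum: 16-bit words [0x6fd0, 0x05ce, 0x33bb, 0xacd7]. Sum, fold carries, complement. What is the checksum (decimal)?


Given words: [0x6fd0, 0x05ce, 0x33bb, 0xacd7]
Step 1: Sum all words
Raw sum = 28624 + 1486 + 13243 + 44247 = 87600
Step 2: Fold carry: (22064 + 1) = 22065
One's complement = ~22065 & 0xFFFF = 43470

43470


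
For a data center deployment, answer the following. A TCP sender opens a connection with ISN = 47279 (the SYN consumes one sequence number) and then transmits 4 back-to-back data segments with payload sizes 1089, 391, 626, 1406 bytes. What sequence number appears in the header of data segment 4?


The SYN occupies sequence number ISN = 47279, so the first data byte is ISN + 1 = 47280.
SEQ of data segment i = (ISN + 1) + sum of payload sizes of segments 1..i-1.
Segment 1: SEQ = 47280, payload = 1089 bytes
Segment 2: SEQ = 48369, payload = 391 bytes
Segment 3: SEQ = 48760, payload = 626 bytes
Segment 4: SEQ = 49386, payload = 1406 bytes
SEQ of segment 4 = 47280 + 1089 + 391 + 626 = 49386

49386


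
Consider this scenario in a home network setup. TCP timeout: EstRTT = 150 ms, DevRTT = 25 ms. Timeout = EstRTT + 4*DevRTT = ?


Given: EstRTT = 150 ms, DevRTT = 25 ms
Timeout = EstRTT + 4 * DevRTT
4 * DevRTT = 4 * 25 = 100
Timeout = 150 + 100 = 250 ms

250


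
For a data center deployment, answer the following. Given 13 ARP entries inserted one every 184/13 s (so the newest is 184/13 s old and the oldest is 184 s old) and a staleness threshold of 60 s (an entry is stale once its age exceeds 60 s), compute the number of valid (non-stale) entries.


Ages are k * 184/13 s for k = 1..13 (spacing = 14.1538 s).
Entry k is valid iff k * 184/13 <= 60 iff k <= 13 * 60 / 184 = 4.2391
n_valid = floor(4.2391) = 4
(n_stale = 13 - 4 = 9)

4


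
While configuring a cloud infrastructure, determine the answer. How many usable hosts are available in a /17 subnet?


Given: subnet mask /17
Host bits = 32 - 17 = 15
Total addresses = 2^15 = 32768
Usable hosts = 32768 - 2 (network + broadcast) = 32766

32766


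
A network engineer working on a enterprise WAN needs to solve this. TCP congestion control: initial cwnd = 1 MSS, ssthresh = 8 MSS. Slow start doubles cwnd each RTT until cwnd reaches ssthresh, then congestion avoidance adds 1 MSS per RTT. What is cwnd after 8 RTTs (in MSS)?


RTT 0: cwnd = 1 MSS (initial)
RTT 1: cwnd = 2 MSS (slow start, doubled)
RTT 2: cwnd = 4 MSS (slow start, doubled)
RTT 3: cwnd = 8 MSS (slow start, doubled)
RTT 4: cwnd = 9 MSS (congestion avoidance, +1)
RTT 5: cwnd = 10 MSS (congestion avoidance, +1)
RTT 6: cwnd = 11 MSS (congestion avoidance, +1)
RTT 7: cwnd = 12 MSS (congestion avoidance, +1)
RTT 8: cwnd = 13 MSS (congestion avoidance, +1)

13


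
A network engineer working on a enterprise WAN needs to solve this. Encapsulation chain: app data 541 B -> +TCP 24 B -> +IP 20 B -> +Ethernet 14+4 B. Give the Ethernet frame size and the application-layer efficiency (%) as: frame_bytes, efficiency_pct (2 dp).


TCP segment = 541 + 24 = 565 B
IP packet = 565 + 20 = 585 B
Ethernet frame = 585 + 14 + 4 = 603 B
Efficiency = app / frame = 541 / 603 = 0.897181 = 89.7181% -> 89.72% (2 dp)

603, 89.72


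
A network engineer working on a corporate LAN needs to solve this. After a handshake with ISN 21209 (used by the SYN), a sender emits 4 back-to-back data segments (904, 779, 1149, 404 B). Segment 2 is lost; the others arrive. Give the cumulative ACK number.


SYN uses sequence number 21209; first data byte = ISN + 1 = 21210.
Segment 1: SEQ = 21210, len = 904 B, covers [21210, 22113]
Segment 2: SEQ = 22114, len = 779 B, covers [22114, 22892] [LOST]
Segment 3: SEQ = 22893, len = 1149 B, covers [22893, 24041]
Segment 4: SEQ = 24042, len = 404 B, covers [24042, 24445]
In-order data received: bytes [21210, 22113] (segments 1..1).
Segment 2 missing -> gap begins at byte 22114; later segments buffered out of order.
Cumulative ACK = next expected in-order byte = 21210 + 904 = 22114

22114


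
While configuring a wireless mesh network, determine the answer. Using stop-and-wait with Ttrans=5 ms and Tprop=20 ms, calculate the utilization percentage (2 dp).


Given: Ttrans = 5 ms, Tprop = 20 ms
RTT = 2 * Tprop = 2 * 20 = 40 ms
U = Ttrans / (Ttrans + RTT)
U = 5 / (5 + 40)
U = 5 / 45 = 0.111111
U% = 11.11%

11.11


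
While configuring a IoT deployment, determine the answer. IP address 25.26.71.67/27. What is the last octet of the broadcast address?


Given: IP = 25.26.71.67, prefix = /27
Host bits = 32 - 27 = 5
Network last octet = 67 AND mask = 64
Host part size = 2^5 - 1 = 31
Broadcast last octet = 64 OR 31 = 95

95


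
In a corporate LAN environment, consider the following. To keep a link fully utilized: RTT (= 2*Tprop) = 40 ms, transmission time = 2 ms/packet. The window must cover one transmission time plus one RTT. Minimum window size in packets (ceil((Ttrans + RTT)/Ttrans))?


Given: Ttrans = 2 ms, RTT = 40 ms (= 2 * Tprop, Tprop = 20 ms)
Time until first ACK returns = Ttrans + RTT = 2 + 40 = 42 ms
Need W * Ttrans >= Ttrans + RTT  ->  W >= (Ttrans + RTT) / Ttrans
(Ttrans + RTT) / Ttrans = 42 / 2 = 21
W_min = ceil(21) = 21

21


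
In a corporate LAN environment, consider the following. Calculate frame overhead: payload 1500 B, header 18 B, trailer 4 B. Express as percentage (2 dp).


Given: payload = 1500 B, header = 18 B, trailer = 4 B
Overhead bytes = header + trailer = 18 + 4 = 22
Total frame = payload + overhead = 1500 + 22 = 1522
Overhead % = 22 / 1522 * 100 = 1.4455% -> 1.45% (2 dp)

1.45


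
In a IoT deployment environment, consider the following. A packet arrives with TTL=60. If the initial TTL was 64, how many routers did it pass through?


Given: initial TTL = 64, received TTL = 60
Hops = initial TTL - received TTL
Hops = 64 - 60 = 4

4


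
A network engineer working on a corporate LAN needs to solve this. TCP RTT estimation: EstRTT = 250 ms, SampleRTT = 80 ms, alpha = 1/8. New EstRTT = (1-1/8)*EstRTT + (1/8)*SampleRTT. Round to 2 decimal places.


Given: EstRTT = 250 ms, SampleRTT = 80 ms, alpha = 1/8
New EstRTT = (1 - alpha) * EstRTT + alpha * SampleRTT
(7/8) * 250 = 218.75
(1/8) * 80 = 10
New EstRTT = 218.75 + 10 = 228.75 ms -> 228.75 ms (2 dp)

228.75


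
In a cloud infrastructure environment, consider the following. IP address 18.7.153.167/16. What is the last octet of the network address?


Given: IP = 18.7.153.167, prefix = /16
Subnet mask = 255.255.0.0
Last octet of IP: 167
Last octet of mask: 0
Network last octet = 167 AND 0 = 0

0


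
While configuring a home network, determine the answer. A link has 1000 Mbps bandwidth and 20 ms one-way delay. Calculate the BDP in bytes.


Given: bandwidth = 1000 Mbps, delay = 20 ms
BDP in bits = 1000 * 10^6 * 20 / 1000
BDP in bits = 20000000
BDP in bytes = 20000000 / 8 = 2500000

2500000


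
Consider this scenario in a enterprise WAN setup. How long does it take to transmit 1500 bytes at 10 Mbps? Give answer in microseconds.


Given: packet = 1500 bytes, bandwidth = 10 Mbps
Packet in bits = 1500 * 8 = 12000 bits
Bandwidth = 10 * 10^6 = 10000000 bps
Time = 12000 / 10000000 seconds
Time in us = 12000 * 10^6 / 10000000 = 1200

1200


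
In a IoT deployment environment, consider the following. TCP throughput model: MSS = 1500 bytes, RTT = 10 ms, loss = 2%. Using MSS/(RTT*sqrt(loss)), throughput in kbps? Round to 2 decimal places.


Given: MSS = 1500 bytes, RTT = 10 ms, loss = 2%
RTT in seconds = 10 / 1000 = 0.01
Loss rate = 2% = 0.02
sqrt(loss) = sqrt(0.02) = 0.141421356237
Throughput (bytes/s) = 1500 / (0.01 * 0.141421356237) = 1060660.1718
Throughput (kbps) = 1060660.1718 * 8 / 1000 = 8485.281374 -> 8485.28 kbps (2 dp)

8485.28


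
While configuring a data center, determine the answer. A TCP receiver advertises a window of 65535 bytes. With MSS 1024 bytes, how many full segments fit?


Given: RWND = 65535 bytes, MSS = 1024 bytes
Full segments = floor(RWND / MSS)
Full segments = floor(65535 / 1024)
Full segments = floor(63.999) = 63

63


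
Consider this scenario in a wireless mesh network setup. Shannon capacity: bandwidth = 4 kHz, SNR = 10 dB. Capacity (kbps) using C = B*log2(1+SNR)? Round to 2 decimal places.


Given: B = 4 kHz, SNR = 10 dB
SNR linear = 10^(10/10) = 10
1 + SNR = 11
log2(11) = 3.4594316186
C = 4 * 1000 * 3.4594316186 = 13837.7265 bps
C = 13.837726 kbps -> 13.84 kbps (2 dp)

13.84


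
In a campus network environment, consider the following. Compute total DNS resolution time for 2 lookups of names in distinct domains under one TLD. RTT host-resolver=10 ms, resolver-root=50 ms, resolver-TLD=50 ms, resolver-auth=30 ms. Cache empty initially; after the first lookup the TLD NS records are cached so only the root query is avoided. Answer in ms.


Lookup 1 (cold cache): local + root + TLD + auth = 10 + 50 + 50 + 30 = 140 ms
Lookups 2..2 (TLD NS cached -> skip root; new domain -> still ask TLD and auth): local + TLD + auth = 10 + 50 + 30 = 90 ms each
Remaining 1 lookups: 1 * 90 = 90 ms
Total = 140 + 90 = 230 ms

230


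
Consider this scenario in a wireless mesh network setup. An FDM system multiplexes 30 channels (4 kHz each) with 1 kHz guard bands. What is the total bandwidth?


Given: 30 channels, 4 kHz each, guard = 1 kHz
Channel bandwidth = 30 * 4 = 120 kHz
Guard bands = 29 gaps * 1 kHz = 29 kHz
Total = 120 + 29 = 149 kHz

149


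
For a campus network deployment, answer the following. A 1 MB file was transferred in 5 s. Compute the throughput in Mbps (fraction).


Given: file = 1 MB, time = 5 s
File in Mb = 1 * 8 = 8 Mb
Throughput = 8 / 5 Mbps
Throughput = 8/5 Mbps

8/5


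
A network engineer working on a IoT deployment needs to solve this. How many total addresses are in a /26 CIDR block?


Given: CIDR prefix /26
Host bits = 32 - 26 = 6
Total addresses = 2^6 = 64

64


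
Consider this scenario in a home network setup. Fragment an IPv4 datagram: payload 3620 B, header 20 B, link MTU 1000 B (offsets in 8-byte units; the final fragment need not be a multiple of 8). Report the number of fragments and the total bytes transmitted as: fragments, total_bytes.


Max data per non-final fragment = floor((MTU - header)/8)*8 = floor((1000 - 20)/8)*8 = floor(980/8)*8 = 976 B
Final fragment needs no 8-byte alignment: it can carry up to MTU - header = 980 B
Non-final fragments needed = ceil((payload - 980) / 976) = ceil(2640/976) = ceil(2.7049) = 3
Number of fragments = 3 + 1 = 4
Fragment sizes (data): 3 * 976 B + 692 B (last, 692 <= 980 OK)
Total bytes sent = payload + n_frags * header = 3620 + 4*20 = 3620 + 80 = 3700 B

4, 3700


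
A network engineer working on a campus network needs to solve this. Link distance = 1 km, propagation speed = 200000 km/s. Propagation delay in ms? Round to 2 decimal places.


Given: distance = 1 km, speed = 200000 km/s
Delay = distance / speed = 1 / 200000 seconds
Delay in ms = 1 * 1000 / 200000
Delay = 0.0050 ms
Rounded to 2 dp = 0.01 ms

0.01


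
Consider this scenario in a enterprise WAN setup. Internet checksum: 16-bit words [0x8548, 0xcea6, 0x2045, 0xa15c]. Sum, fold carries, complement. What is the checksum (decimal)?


Given words: [0x8548, 0xcea6, 0x2045, 0xa15c]
Step 1: Sum all words
Raw sum = 34120 + 52902 + 8261 + 41308 = 136591
Step 2: Fold carry: (5519 + 2) = 5521
One's complement = ~5521 & 0xFFFF = 60014

60014


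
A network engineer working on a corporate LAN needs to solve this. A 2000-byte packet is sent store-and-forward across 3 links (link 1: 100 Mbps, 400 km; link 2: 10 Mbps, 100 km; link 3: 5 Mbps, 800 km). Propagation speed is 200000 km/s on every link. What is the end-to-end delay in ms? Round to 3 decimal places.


Packet = 2000 bytes = 16000 bits. Store-and-forward: sum (t_trans + t_prop) per link.
Link 1: t_trans = 16000/(100*10^6) s = 0.1600 ms; t_prop = 400/200000 s = 2.0000 ms; subtotal = 2.1600 ms
Link 2: t_trans = 16000/(10*10^6) s = 1.6000 ms; t_prop = 100/200000 s = 0.5000 ms; subtotal = 2.1000 ms
Link 3: t_trans = 16000/(5*10^6) s = 3.2000 ms; t_prop = 800/200000 s = 4.0000 ms; subtotal = 7.2000 ms
End-to-end = 2.1600 + 2.1000 + 7.2000 = 11.4600 ms -> 11.460 ms (3 dp)

11.460


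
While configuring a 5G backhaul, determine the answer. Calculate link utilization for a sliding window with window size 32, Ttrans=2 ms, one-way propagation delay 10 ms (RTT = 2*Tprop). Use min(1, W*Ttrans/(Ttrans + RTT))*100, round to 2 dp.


Given: W = 32, Ttrans = 2 ms, RTT = 20 ms (= 2 * Tprop, Tprop = 10 ms)
Cycle time = Ttrans + RTT = 2 + 20 = 22 ms (first packet sent until its ACK returns)
W * Ttrans = 32 * 2 = 64 ms of sending per cycle
W * Ttrans / (Ttrans + RTT) = 64 / 22 = 2.909091
U = min(1, 2.909091) = 1.000000
U% = 100.00%

100.00


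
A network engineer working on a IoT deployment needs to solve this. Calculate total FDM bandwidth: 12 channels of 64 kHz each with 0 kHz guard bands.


Given: 12 channels, 64 kHz each, guard = 0 kHz
Channel bandwidth = 12 * 64 = 768 kHz
Guard bands = 11 gaps * 0 kHz = 0 kHz
Total = 768 + 0 = 768 kHz

768


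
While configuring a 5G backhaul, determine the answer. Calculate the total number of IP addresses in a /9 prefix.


Given: CIDR prefix /9
Host bits = 32 - 9 = 23
Total addresses = 2^23 = 8388608

8388608


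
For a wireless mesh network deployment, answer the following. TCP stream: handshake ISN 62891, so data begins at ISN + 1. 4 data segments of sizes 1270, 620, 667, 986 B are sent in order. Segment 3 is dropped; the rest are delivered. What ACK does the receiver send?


SYN uses sequence number 62891; first data byte = ISN + 1 = 62892.
Segment 1: SEQ = 62892, len = 1270 B, covers [62892, 64161]
Segment 2: SEQ = 64162, len = 620 B, covers [64162, 64781]
Segment 3: SEQ = 64782, len = 667 B, covers [64782, 65448] [LOST]
Segment 4: SEQ = 65449, len = 986 B, covers [65449, 66434]
In-order data received: bytes [62892, 64781] (segments 1..2).
Segment 3 missing -> gap begins at byte 64782; later segments buffered out of order.
Cumulative ACK = next expected in-order byte = 62892 + 1270 + 620 = 64782

64782


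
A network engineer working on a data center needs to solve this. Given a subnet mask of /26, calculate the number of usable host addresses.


Given: subnet mask /26
Host bits = 32 - 26 = 6
Total addresses = 2^6 = 64
Usable hosts = 64 - 2 (network + broadcast) = 62

62


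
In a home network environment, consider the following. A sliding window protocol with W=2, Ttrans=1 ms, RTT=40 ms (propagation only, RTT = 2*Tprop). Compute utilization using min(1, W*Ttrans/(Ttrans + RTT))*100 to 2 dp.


Given: W = 2, Ttrans = 1 ms, RTT = 40 ms (= 2 * Tprop, Tprop = 20 ms)
Cycle time = Ttrans + RTT = 1 + 40 = 41 ms (first packet sent until its ACK returns)
W * Ttrans = 2 * 1 = 2 ms of sending per cycle
W * Ttrans / (Ttrans + RTT) = 2 / 41 = 0.048780
U = min(1, 0.048780) = 0.048780
U% = 4.88%

4.88


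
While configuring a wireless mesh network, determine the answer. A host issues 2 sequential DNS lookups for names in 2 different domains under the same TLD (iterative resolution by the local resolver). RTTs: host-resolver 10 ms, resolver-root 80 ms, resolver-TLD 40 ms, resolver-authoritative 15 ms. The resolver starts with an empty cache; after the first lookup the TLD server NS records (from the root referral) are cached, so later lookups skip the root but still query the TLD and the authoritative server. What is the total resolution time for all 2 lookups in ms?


Lookup 1 (cold cache): local + root + TLD + auth = 10 + 80 + 40 + 15 = 145 ms
Lookups 2..2 (TLD NS cached -> skip root; new domain -> still ask TLD and auth): local + TLD + auth = 10 + 40 + 15 = 65 ms each
Remaining 1 lookups: 1 * 65 = 65 ms
Total = 145 + 65 = 210 ms

210


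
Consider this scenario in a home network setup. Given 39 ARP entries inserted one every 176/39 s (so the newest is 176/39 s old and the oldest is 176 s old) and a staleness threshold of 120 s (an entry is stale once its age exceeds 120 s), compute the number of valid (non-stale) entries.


Ages are k * 176/39 s for k = 1..39 (spacing = 4.5128 s).
Entry k is valid iff k * 176/39 <= 120 iff k <= 39 * 120 / 176 = 26.5909
n_valid = floor(26.5909) = 26
(n_stale = 39 - 26 = 13)

26


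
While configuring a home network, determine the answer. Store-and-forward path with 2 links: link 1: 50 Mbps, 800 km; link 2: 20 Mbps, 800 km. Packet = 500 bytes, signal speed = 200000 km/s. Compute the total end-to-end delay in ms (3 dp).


Packet = 500 bytes = 4000 bits. Store-and-forward: sum (t_trans + t_prop) per link.
Link 1: t_trans = 4000/(50*10^6) s = 0.0800 ms; t_prop = 800/200000 s = 4.0000 ms; subtotal = 4.0800 ms
Link 2: t_trans = 4000/(20*10^6) s = 0.2000 ms; t_prop = 800/200000 s = 4.0000 ms; subtotal = 4.2000 ms
End-to-end = 4.0800 + 4.2000 = 8.2800 ms -> 8.280 ms (3 dp)

8.280


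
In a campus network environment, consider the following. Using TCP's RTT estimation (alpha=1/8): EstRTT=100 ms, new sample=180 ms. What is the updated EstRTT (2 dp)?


Given: EstRTT = 100 ms, SampleRTT = 180 ms, alpha = 1/8
New EstRTT = (1 - alpha) * EstRTT + alpha * SampleRTT
(7/8) * 100 = 87.5
(1/8) * 180 = 22.5
New EstRTT = 87.5 + 22.5 = 110 ms -> 110.00 ms (2 dp)

110.00


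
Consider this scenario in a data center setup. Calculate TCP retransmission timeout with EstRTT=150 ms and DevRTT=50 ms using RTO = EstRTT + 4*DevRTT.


Given: EstRTT = 150 ms, DevRTT = 50 ms
Timeout = EstRTT + 4 * DevRTT
4 * DevRTT = 4 * 50 = 200
Timeout = 150 + 200 = 350 ms

350


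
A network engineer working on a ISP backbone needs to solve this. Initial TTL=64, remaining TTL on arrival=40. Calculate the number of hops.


Given: initial TTL = 64, received TTL = 40
Hops = initial TTL - received TTL
Hops = 64 - 40 = 24

24


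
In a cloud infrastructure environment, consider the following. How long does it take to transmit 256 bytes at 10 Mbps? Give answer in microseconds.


Given: packet = 256 bytes, bandwidth = 10 Mbps
Packet in bits = 256 * 8 = 2048 bits
Bandwidth = 10 * 10^6 = 10000000 bps
Time = 2048 / 10000000 seconds
Time in us = 2048 * 10^6 / 10000000 = 204.8

204.8


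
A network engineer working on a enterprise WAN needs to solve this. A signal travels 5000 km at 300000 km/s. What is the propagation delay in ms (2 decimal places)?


Given: distance = 5000 km, speed = 300000 km/s
Delay = distance / speed = 5000 / 300000 seconds
Delay in ms = 5000 * 1000 / 300000
Delay = 16.6667 ms
Rounded to 2 dp = 16.67 ms

16.67


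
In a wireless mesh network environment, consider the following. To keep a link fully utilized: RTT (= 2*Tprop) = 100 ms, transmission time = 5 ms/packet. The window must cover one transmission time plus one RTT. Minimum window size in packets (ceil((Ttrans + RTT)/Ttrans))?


Given: Ttrans = 5 ms, RTT = 100 ms (= 2 * Tprop, Tprop = 50 ms)
Time until first ACK returns = Ttrans + RTT = 5 + 100 = 105 ms
Need W * Ttrans >= Ttrans + RTT  ->  W >= (Ttrans + RTT) / Ttrans
(Ttrans + RTT) / Ttrans = 105 / 5 = 21
W_min = ceil(21) = 21

21


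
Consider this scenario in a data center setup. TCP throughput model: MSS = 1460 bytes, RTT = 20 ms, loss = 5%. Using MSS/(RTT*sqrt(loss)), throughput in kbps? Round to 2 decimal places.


Given: MSS = 1460 bytes, RTT = 20 ms, loss = 5%
RTT in seconds = 20 / 1000 = 0.02
Loss rate = 5% = 0.05
sqrt(loss) = sqrt(0.05) = 0.223606797750
Throughput (bytes/s) = 1460 / (0.02 * 0.223606797750) = 326465.9247
Throughput (kbps) = 326465.9247 * 8 / 1000 = 2611.727398 -> 2611.73 kbps (2 dp)

2611.73


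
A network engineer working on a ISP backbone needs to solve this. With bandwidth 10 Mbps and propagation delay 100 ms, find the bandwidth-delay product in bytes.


Given: bandwidth = 10 Mbps, delay = 100 ms
BDP in bits = 10 * 10^6 * 100 / 1000
BDP in bits = 1000000
BDP in bytes = 1000000 / 8 = 125000

125000


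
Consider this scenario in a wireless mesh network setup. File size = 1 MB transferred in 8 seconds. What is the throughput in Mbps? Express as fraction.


Given: file = 1 MB, time = 8 s
File in Mb = 1 * 8 = 8 Mb
Throughput = 8 / 8 Mbps
Throughput = 1 Mbps

1


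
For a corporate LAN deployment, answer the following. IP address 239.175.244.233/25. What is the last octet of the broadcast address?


Given: IP = 239.175.244.233, prefix = /25
Host bits = 32 - 25 = 7
Network last octet = 233 AND mask = 128
Host part size = 2^7 - 1 = 127
Broadcast last octet = 128 OR 127 = 255

255


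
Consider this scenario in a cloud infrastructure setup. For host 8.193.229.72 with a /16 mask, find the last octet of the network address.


Given: IP = 8.193.229.72, prefix = /16
Subnet mask = 255.255.0.0
Last octet of IP: 72
Last octet of mask: 0
Network last octet = 72 AND 0 = 0

0


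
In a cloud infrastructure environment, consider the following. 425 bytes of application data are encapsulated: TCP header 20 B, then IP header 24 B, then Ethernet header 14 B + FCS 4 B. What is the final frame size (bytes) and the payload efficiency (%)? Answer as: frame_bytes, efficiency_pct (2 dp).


TCP segment = 425 + 20 = 445 B
IP packet = 445 + 24 = 469 B
Ethernet frame = 469 + 14 + 4 = 487 B
Efficiency = app / frame = 425 / 487 = 0.872690 = 87.2690% -> 87.27% (2 dp)

487, 87.27


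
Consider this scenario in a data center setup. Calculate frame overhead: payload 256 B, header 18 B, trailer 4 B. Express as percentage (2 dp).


Given: payload = 256 B, header = 18 B, trailer = 4 B
Overhead bytes = header + trailer = 18 + 4 = 22
Total frame = payload + overhead = 256 + 22 = 278
Overhead % = 22 / 278 * 100 = 7.9137% -> 7.91% (2 dp)

7.91


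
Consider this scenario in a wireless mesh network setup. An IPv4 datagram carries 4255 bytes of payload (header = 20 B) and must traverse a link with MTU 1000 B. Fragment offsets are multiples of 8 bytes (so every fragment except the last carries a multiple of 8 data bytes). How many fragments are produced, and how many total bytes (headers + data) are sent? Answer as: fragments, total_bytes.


Max data per non-final fragment = floor((MTU - header)/8)*8 = floor((1000 - 20)/8)*8 = floor(980/8)*8 = 976 B
Final fragment needs no 8-byte alignment: it can carry up to MTU - header = 980 B
Non-final fragments needed = ceil((payload - 980) / 976) = ceil(3275/976) = ceil(3.3555) = 4
Number of fragments = 4 + 1 = 5
Fragment sizes (data): 4 * 976 B + 351 B (last, 351 <= 980 OK)
Total bytes sent = payload + n_frags * header = 4255 + 5*20 = 4255 + 100 = 4355 B

5, 4355


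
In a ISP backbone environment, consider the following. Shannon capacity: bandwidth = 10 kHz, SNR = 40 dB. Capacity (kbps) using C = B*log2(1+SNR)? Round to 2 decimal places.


Given: B = 10 kHz, SNR = 40 dB
SNR linear = 10^(40/10) = 10000
1 + SNR = 10001
log2(10001) = 13.2878566418
C = 10 * 1000 * 13.2878566418 = 132878.5664 bps
C = 132.878566 kbps -> 132.88 kbps (2 dp)

132.88


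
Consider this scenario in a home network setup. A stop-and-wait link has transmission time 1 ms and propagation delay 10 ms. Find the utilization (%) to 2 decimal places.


Given: Ttrans = 1 ms, Tprop = 10 ms
RTT = 2 * Tprop = 2 * 10 = 20 ms
U = Ttrans / (Ttrans + RTT)
U = 1 / (1 + 20)
U = 1 / 21 = 0.047619
U% = 4.76%

4.76


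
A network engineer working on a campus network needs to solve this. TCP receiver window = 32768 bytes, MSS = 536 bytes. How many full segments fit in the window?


Given: RWND = 32768 bytes, MSS = 536 bytes
Full segments = floor(RWND / MSS)
Full segments = floor(32768 / 536)
Full segments = floor(61.1343) = 61

61


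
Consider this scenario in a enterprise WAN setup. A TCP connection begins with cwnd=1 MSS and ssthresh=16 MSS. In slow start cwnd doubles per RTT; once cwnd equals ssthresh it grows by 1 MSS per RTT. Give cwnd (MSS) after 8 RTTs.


RTT 0: cwnd = 1 MSS (initial)
RTT 1: cwnd = 2 MSS (slow start, doubled)
RTT 2: cwnd = 4 MSS (slow start, doubled)
RTT 3: cwnd = 8 MSS (slow start, doubled)
RTT 4: cwnd = 16 MSS (slow start, doubled)
RTT 5: cwnd = 17 MSS (congestion avoidance, +1)
RTT 6: cwnd = 18 MSS (congestion avoidance, +1)
RTT 7: cwnd = 19 MSS (congestion avoidance, +1)
RTT 8: cwnd = 20 MSS (congestion avoidance, +1)

20


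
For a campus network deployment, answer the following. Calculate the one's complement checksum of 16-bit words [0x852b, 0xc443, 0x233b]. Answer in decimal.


Given words: [0x852b, 0xc443, 0x233b]
Step 1: Sum all words
Raw sum = 34091 + 50243 + 9019 = 93353
Step 2: Fold carry: (27817 + 1) = 27818
One's complement = ~27818 & 0xFFFF = 37717

37717


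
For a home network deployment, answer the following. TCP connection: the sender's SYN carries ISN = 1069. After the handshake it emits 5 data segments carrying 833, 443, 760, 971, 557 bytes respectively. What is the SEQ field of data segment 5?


The SYN occupies sequence number ISN = 1069, so the first data byte is ISN + 1 = 1070.
SEQ of data segment i = (ISN + 1) + sum of payload sizes of segments 1..i-1.
Segment 1: SEQ = 1070, payload = 833 bytes
Segment 2: SEQ = 1903, payload = 443 bytes
Segment 3: SEQ = 2346, payload = 760 bytes
Segment 4: SEQ = 3106, payload = 971 bytes
Segment 5: SEQ = 4077, payload = 557 bytes
SEQ of segment 5 = 1070 + 833 + 443 + 760 + 971 = 4077

4077


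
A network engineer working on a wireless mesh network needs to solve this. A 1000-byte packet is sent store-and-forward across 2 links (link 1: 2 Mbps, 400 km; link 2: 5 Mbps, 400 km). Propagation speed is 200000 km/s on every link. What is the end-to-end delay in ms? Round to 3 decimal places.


Packet = 1000 bytes = 8000 bits. Store-and-forward: sum (t_trans + t_prop) per link.
Link 1: t_trans = 8000/(2*10^6) s = 4.0000 ms; t_prop = 400/200000 s = 2.0000 ms; subtotal = 6.0000 ms
Link 2: t_trans = 8000/(5*10^6) s = 1.6000 ms; t_prop = 400/200000 s = 2.0000 ms; subtotal = 3.6000 ms
End-to-end = 6.0000 + 3.6000 = 9.6000 ms -> 9.600 ms (3 dp)

9.600


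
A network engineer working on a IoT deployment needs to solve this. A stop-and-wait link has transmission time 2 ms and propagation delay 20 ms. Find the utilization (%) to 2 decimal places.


Given: Ttrans = 2 ms, Tprop = 20 ms
RTT = 2 * Tprop = 2 * 20 = 40 ms
U = Ttrans / (Ttrans + RTT)
U = 2 / (2 + 40)
U = 2 / 42 = 0.047619
U% = 4.76%

4.76


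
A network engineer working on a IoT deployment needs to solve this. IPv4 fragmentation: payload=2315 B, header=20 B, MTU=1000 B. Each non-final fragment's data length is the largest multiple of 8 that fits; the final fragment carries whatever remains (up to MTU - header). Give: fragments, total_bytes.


Max data per non-final fragment = floor((MTU - header)/8)*8 = floor((1000 - 20)/8)*8 = floor(980/8)*8 = 976 B
Final fragment needs no 8-byte alignment: it can carry up to MTU - header = 980 B
Non-final fragments needed = ceil((payload - 980) / 976) = ceil(1335/976) = ceil(1.3678) = 2
Number of fragments = 2 + 1 = 3
Fragment sizes (data): 2 * 976 B + 363 B (last, 363 <= 980 OK)
Total bytes sent = payload + n_frags * header = 2315 + 3*20 = 2315 + 60 = 2375 B

3, 2375


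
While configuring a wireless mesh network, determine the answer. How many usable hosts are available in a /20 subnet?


Given: subnet mask /20
Host bits = 32 - 20 = 12
Total addresses = 2^12 = 4096
Usable hosts = 4096 - 2 (network + broadcast) = 4094

4094


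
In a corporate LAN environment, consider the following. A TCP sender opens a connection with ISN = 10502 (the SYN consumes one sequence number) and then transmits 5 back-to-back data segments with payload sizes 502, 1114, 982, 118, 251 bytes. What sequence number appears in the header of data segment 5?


The SYN occupies sequence number ISN = 10502, so the first data byte is ISN + 1 = 10503.
SEQ of data segment i = (ISN + 1) + sum of payload sizes of segments 1..i-1.
Segment 1: SEQ = 10503, payload = 502 bytes
Segment 2: SEQ = 11005, payload = 1114 bytes
Segment 3: SEQ = 12119, payload = 982 bytes
Segment 4: SEQ = 13101, payload = 118 bytes
Segment 5: SEQ = 13219, payload = 251 bytes
SEQ of segment 5 = 10503 + 502 + 1114 + 982 + 118 = 13219

13219


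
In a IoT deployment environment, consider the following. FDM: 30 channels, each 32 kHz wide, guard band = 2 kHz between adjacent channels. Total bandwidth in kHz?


Given: 30 channels, 32 kHz each, guard = 2 kHz
Channel bandwidth = 30 * 32 = 960 kHz
Guard bands = 29 gaps * 2 kHz = 58 kHz
Total = 960 + 58 = 1018 kHz

1018


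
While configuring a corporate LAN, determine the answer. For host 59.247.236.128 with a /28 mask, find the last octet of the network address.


Given: IP = 59.247.236.128, prefix = /28
Subnet mask = 255.255.255.240
Last octet of IP: 128
Last octet of mask: 240
Network last octet = 128 AND 240 = 128

128


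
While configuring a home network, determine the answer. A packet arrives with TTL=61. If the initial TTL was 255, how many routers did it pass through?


Given: initial TTL = 255, received TTL = 61
Hops = initial TTL - received TTL
Hops = 255 - 61 = 194

194


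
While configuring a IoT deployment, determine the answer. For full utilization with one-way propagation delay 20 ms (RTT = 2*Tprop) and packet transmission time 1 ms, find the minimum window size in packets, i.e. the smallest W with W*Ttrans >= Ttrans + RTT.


Given: Ttrans = 1 ms, RTT = 40 ms (= 2 * Tprop, Tprop = 20 ms)
Time until first ACK returns = Ttrans + RTT = 1 + 40 = 41 ms
Need W * Ttrans >= Ttrans + RTT  ->  W >= (Ttrans + RTT) / Ttrans
(Ttrans + RTT) / Ttrans = 41 / 1 = 41
W_min = ceil(41) = 41

41


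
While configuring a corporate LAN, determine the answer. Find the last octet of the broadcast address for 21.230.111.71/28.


Given: IP = 21.230.111.71, prefix = /28
Host bits = 32 - 28 = 4
Network last octet = 71 AND mask = 64
Host part size = 2^4 - 1 = 15
Broadcast last octet = 64 OR 15 = 79

79


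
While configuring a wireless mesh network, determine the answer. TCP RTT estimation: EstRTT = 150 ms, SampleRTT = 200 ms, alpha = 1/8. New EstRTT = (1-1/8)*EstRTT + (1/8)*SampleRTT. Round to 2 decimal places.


Given: EstRTT = 150 ms, SampleRTT = 200 ms, alpha = 1/8
New EstRTT = (1 - alpha) * EstRTT + alpha * SampleRTT
(7/8) * 150 = 131.25
(1/8) * 200 = 25
New EstRTT = 131.25 + 25 = 156.25 ms -> 156.25 ms (2 dp)

156.25


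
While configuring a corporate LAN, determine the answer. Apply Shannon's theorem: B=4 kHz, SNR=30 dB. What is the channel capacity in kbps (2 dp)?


Given: B = 4 kHz, SNR = 30 dB
SNR linear = 10^(30/10) = 1000
1 + SNR = 1001
log2(1001) = 9.9672262588
C = 4 * 1000 * 9.9672262588 = 39868.9050 bps
C = 39.868905 kbps -> 39.87 kbps (2 dp)

39.87


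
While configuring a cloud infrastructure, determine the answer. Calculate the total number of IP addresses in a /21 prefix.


Given: CIDR prefix /21
Host bits = 32 - 21 = 11
Total addresses = 2^11 = 2048

2048


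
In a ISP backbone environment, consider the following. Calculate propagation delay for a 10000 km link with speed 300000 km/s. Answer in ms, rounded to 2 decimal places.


Given: distance = 10000 km, speed = 300000 km/s
Delay = distance / speed = 10000 / 300000 seconds
Delay in ms = 10000 * 1000 / 300000
Delay = 33.3333 ms
Rounded to 2 dp = 33.33 ms

33.33


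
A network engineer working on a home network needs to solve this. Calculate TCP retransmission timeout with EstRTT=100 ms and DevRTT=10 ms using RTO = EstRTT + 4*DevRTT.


Given: EstRTT = 100 ms, DevRTT = 10 ms
Timeout = EstRTT + 4 * DevRTT
4 * DevRTT = 4 * 10 = 40
Timeout = 100 + 40 = 140 ms

140


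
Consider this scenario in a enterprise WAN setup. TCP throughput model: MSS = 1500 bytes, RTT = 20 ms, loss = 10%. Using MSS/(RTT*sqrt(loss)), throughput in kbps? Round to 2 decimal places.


Given: MSS = 1500 bytes, RTT = 20 ms, loss = 10%
RTT in seconds = 20 / 1000 = 0.02
Loss rate = 10% = 0.1
sqrt(loss) = sqrt(0.1) = 0.316227766017
Throughput (bytes/s) = 1500 / (0.02 * 0.316227766017) = 237170.8245
Throughput (kbps) = 237170.8245 * 8 / 1000 = 1897.366596 -> 1897.37 kbps (2 dp)

1897.37


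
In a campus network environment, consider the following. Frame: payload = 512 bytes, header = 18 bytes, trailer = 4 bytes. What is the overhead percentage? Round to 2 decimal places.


Given: payload = 512 B, header = 18 B, trailer = 4 B
Overhead bytes = header + trailer = 18 + 4 = 22
Total frame = payload + overhead = 512 + 22 = 534
Overhead % = 22 / 534 * 100 = 4.1199% -> 4.12% (2 dp)

4.12


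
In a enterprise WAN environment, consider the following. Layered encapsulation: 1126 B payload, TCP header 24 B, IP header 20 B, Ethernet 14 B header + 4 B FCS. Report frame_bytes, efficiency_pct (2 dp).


TCP segment = 1126 + 24 = 1150 B
IP packet = 1150 + 20 = 1170 B
Ethernet frame = 1170 + 14 + 4 = 1188 B
Efficiency = app / frame = 1126 / 1188 = 0.947811 = 94.7811% -> 94.78% (2 dp)

1188, 94.78


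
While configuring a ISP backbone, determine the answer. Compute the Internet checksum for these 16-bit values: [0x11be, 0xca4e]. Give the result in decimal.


Given words: [0x11be, 0xca4e]
Step 1: Sum all words
Raw sum = 4542 + 51790 = 56332
One's complement = ~56332 & 0xFFFF = 9203

9203


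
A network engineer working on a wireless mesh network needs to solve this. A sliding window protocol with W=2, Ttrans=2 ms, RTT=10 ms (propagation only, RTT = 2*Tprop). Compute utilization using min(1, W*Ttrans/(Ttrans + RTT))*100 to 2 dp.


Given: W = 2, Ttrans = 2 ms, RTT = 10 ms (= 2 * Tprop, Tprop = 5 ms)
Cycle time = Ttrans + RTT = 2 + 10 = 12 ms (first packet sent until its ACK returns)
W * Ttrans = 2 * 2 = 4 ms of sending per cycle
W * Ttrans / (Ttrans + RTT) = 4 / 12 = 0.333333
U = min(1, 0.333333) = 0.333333
U% = 33.33%

33.33


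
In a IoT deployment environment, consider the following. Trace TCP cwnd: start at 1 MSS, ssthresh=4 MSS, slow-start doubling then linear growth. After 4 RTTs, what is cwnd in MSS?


RTT 0: cwnd = 1 MSS (initial)
RTT 1: cwnd = 2 MSS (slow start, doubled)
RTT 2: cwnd = 4 MSS (slow start, doubled)
RTT 3: cwnd = 5 MSS (congestion avoidance, +1)
RTT 4: cwnd = 6 MSS (congestion avoidance, +1)

6


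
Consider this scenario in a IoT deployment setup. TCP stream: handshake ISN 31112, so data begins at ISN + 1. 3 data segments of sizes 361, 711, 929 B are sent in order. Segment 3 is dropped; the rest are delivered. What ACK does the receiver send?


SYN uses sequence number 31112; first data byte = ISN + 1 = 31113.
Segment 1: SEQ = 31113, len = 361 B, covers [31113, 31473]
Segment 2: SEQ = 31474, len = 711 B, covers [31474, 32184]
Segment 3: SEQ = 32185, len = 929 B, covers [32185, 33113] [LOST]
In-order data received: bytes [31113, 32184] (segments 1..2).
Segment 3 missing -> gap begins at byte 32185.
Cumulative ACK = next expected in-order byte = 31113 + 361 + 711 = 32185

32185


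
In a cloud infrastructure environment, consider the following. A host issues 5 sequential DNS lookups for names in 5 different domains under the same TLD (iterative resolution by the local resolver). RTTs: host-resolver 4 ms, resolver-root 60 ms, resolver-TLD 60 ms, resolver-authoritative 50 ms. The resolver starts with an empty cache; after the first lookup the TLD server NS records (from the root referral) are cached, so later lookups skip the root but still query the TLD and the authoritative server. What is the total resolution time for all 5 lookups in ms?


Lookup 1 (cold cache): local + root + TLD + auth = 4 + 60 + 60 + 50 = 174 ms
Lookups 2..5 (TLD NS cached -> skip root; new domain -> still ask TLD and auth): local + TLD + auth = 4 + 60 + 50 = 114 ms each
Remaining 4 lookups: 4 * 114 = 456 ms
Total = 174 + 456 = 630 ms

630


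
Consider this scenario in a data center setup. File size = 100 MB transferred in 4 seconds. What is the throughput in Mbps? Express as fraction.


Given: file = 100 MB, time = 4 s
File in Mb = 100 * 8 = 800 Mb
Throughput = 800 / 4 Mbps
Throughput = 200 Mbps

200


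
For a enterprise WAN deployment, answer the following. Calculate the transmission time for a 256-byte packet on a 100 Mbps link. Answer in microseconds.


Given: packet = 256 bytes, bandwidth = 100 Mbps
Packet in bits = 256 * 8 = 2048 bits
Bandwidth = 100 * 10^6 = 100000000 bps
Time = 2048 / 100000000 seconds
Time in us = 2048 * 10^6 / 100000000 = 20.48

20.48


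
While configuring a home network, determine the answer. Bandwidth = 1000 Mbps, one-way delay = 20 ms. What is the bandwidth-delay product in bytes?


Given: bandwidth = 1000 Mbps, delay = 20 ms
BDP in bits = 1000 * 10^6 * 20 / 1000
BDP in bits = 20000000
BDP in bytes = 20000000 / 8 = 2500000

2500000


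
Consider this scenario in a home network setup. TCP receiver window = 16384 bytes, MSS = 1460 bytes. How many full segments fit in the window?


Given: RWND = 16384 bytes, MSS = 1460 bytes
Full segments = floor(RWND / MSS)
Full segments = floor(16384 / 1460)
Full segments = floor(11.2219) = 11

11


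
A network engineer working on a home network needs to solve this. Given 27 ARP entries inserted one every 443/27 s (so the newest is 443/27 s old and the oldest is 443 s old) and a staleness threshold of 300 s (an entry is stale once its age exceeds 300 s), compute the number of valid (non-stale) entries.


Ages are k * 443/27 s for k = 1..27 (spacing = 16.4074 s).
Entry k is valid iff k * 443/27 <= 300 iff k <= 27 * 300 / 443 = 18.2844
n_valid = floor(18.2844) = 18
(n_stale = 27 - 18 = 9)

18


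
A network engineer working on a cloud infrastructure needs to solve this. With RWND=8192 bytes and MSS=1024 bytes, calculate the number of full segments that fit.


Given: RWND = 8192 bytes, MSS = 1024 bytes
Full segments = floor(RWND / MSS)
Full segments = floor(8192 / 1024)
Full segments = floor(8.0) = 8

8


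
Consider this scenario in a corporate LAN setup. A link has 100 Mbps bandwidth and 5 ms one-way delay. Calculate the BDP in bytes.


Given: bandwidth = 100 Mbps, delay = 5 ms
BDP in bits = 100 * 10^6 * 5 / 1000
BDP in bits = 500000
BDP in bytes = 500000 / 8 = 62500

62500


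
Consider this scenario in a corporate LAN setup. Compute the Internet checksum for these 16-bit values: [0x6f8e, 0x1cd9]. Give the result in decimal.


Given words: [0x6f8e, 0x1cd9]
Step 1: Sum all words
Raw sum = 28558 + 7385 = 35943
One's complement = ~35943 & 0xFFFF = 29592

29592


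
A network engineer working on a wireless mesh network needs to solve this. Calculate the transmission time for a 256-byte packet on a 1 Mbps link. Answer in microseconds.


Given: packet = 256 bytes, bandwidth = 1 Mbps
Packet in bits = 256 * 8 = 2048 bits
Bandwidth = 1 * 10^6 = 1000000 bps
Time = 2048 / 1000000 seconds
Time in us = 2048 * 10^6 / 1000000 = 2048

2048


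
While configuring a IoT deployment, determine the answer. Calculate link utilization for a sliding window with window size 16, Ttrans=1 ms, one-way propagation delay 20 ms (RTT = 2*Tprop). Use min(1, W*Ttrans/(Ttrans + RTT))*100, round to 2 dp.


Given: W = 16, Ttrans = 1 ms, RTT = 40 ms (= 2 * Tprop, Tprop = 20 ms)
Cycle time = Ttrans + RTT = 1 + 40 = 41 ms (first packet sent until its ACK returns)
W * Ttrans = 16 * 1 = 16 ms of sending per cycle
W * Ttrans / (Ttrans + RTT) = 16 / 41 = 0.390244
U = min(1, 0.390244) = 0.390244
U% = 39.02%

39.02


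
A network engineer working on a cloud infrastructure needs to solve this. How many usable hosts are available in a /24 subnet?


Given: subnet mask /24
Host bits = 32 - 24 = 8
Total addresses = 2^8 = 256
Usable hosts = 256 - 2 (network + broadcast) = 254

254


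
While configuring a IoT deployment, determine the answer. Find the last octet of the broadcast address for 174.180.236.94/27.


Given: IP = 174.180.236.94, prefix = /27
Host bits = 32 - 27 = 5
Network last octet = 94 AND mask = 64
Host part size = 2^5 - 1 = 31
Broadcast last octet = 64 OR 31 = 95

95


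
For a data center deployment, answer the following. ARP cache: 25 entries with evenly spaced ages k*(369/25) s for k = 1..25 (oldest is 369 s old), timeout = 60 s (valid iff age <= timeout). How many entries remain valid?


Ages are k * 369/25 s for k = 1..25 (spacing = 14.7600 s).
Entry k is valid iff k * 369/25 <= 60 iff k <= 25 * 60 / 369 = 4.0650
n_valid = floor(4.0650) = 4
(n_stale = 25 - 4 = 21)

4
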